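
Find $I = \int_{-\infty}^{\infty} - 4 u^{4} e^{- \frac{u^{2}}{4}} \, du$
$- 96 \sqrt{\pi}$

Consider the simpler parametrised integral
$$J(a) = \int_{-\infty}^{\infty} - 4 e^{- a u^{2}} \, du = - \frac{4 \sqrt{\pi}}{\sqrt{a}}.$$

Differentiating under the integral sign brings down a factor of $(-u^2)$:
$$\frac{dJ}{da} = \int_{-\infty}^{\infty} 4 u^{2} e^{- a u^{2}} \, du = \frac{2 \sqrt{\pi}}{a^{\frac{3}{2}}}.$$

Repeating twice in total — each differentiation brings down another $(-u^2)$ — gives
$$\frac{d^{2}J}{da^{2}} = \int_{-\infty}^{\infty} - 4 u^{4} e^{- a u^{2}} \, du = - \frac{3 \sqrt{\pi}}{a^{\frac{5}{2}}},$$
and the integrand here is exactly the target integrand, so $I = - \frac{3 \sqrt{\pi}}{a^{\frac{5}{2}}}$.

Setting $a = \frac{1}{4}$:
$$I = - 96 \sqrt{\pi}.$$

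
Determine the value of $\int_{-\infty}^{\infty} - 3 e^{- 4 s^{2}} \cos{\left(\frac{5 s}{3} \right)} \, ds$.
$- \frac{3 \sqrt{\pi}}{2 e^{\frac{25}{144}}}$

Treat the cosine frequency as a parameter and define $I(b) = \int_{-\infty}^{\infty} - 3 e^{- 4 s^{2}} \cos{\left(b s \right)} \, ds$.

Differentiating under the integral sign,
$$I'(b) = \int_{-\infty}^{\infty} 3 s e^{- 4 s^{2}} \sin{\left(b s \right)} \, ds.$$

Integrate $\int_{-\infty}^{\infty} s \sin(b s)\, e^{- 4 s^{2}}\, ds$ by parts with $u = \sin(b s)$ and $dv = s\, e^{- 4 s^{2}}\, ds$, giving $v = - \frac{e^{- 4 s^{2}}}{8}$. The boundary term vanishes and
$$\int_{-\infty}^{\infty} s \sin(b s)\, e^{- 4 s^{2}}\, ds = \frac{b}{8} \int_{-\infty}^{\infty} \cos(b s)\, e^{- 4 s^{2}}\, ds,$$
so $I'(b) = - \frac{b}{8}\, I(b)$.

This is a separable first-order ODE; solving with the initial condition $I(0) = \int_{-\infty}^{\infty} - 3 e^{- 4 s^{2}}\,ds = - \frac{3 \sqrt{\pi}}{2}$ gives
$$I(b) = - \frac{3 \sqrt{\pi} e^{- \frac{b^{2}}{16}}}{2}.$$

Setting $b = \frac{5}{3}$:
$$I = - \frac{3 \sqrt{\pi}}{2 e^{\frac{25}{144}}}.$$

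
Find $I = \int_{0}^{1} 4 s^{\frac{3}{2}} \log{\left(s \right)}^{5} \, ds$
$- \frac{6144}{3125}$

Begin with the known integral
$$J(a) = \int_{0}^{1} 4 s^{a} \, ds = \frac{4}{a + 1}.$$

Differentiating under the integral sign brings down a factor of $\ln s$:
$$\frac{dJ}{da} = \int_{0}^{1} 4 s^{a} \log{\left(s \right)} \, ds = - \frac{4}{\left(a + 1\right)^{2}}.$$

Repeating $5$ times in total — each differentiation brings down another $\ln s$ — gives
$$\frac{d^{5}J}{da^{5}} = \int_{0}^{1} 4 s^{a} \log{\left(s \right)}^{5} \, ds = - \frac{480}{\left(a + 1\right)^{6}},$$
and the integrand here is exactly the target integrand, so $I = - \frac{480}{\left(a + 1\right)^{6}}$.

Setting $a = \frac{3}{2}$:
$$I = - \frac{6144}{3125}.$$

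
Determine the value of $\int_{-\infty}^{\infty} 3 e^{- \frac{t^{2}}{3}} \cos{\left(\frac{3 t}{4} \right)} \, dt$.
$\frac{3 \sqrt{3} \sqrt{\pi}}{e^{\frac{27}{64}}}$

Let $b$ denote the cosine frequency and define $I(b) = \int_{-\infty}^{\infty} 3 e^{- \frac{t^{2}}{3}} \cos{\left(b t \right)} \, dt$.

Differentiating under the integral sign,
$$I'(b) = \int_{-\infty}^{\infty} - 3 t e^{- \frac{t^{2}}{3}} \sin{\left(b t \right)} \, dt.$$

Integrate $\int_{-\infty}^{\infty} t \sin(b t)\, e^{- \frac{t^{2}}{3}}\, dt$ by parts with $u = \sin(b t)$ and $dv = t\, e^{- \frac{t^{2}}{3}}\, dt$, giving $v = - \frac{3 e^{- \frac{t^{2}}{3}}}{2}$. The boundary term vanishes and
$$\int_{-\infty}^{\infty} t \sin(b t)\, e^{- \frac{t^{2}}{3}}\, dt = \frac{3 b}{2} \int_{-\infty}^{\infty} \cos(b t)\, e^{- \frac{t^{2}}{3}}\, dt,$$
so $I'(b) = - \frac{3 b}{2}\, I(b)$.

This is a separable first-order ODE; solving with the initial condition $I(0) = \int_{-\infty}^{\infty} 3 e^{- \frac{t^{2}}{3}}\,dt = 3 \sqrt{3} \sqrt{\pi}$ gives
$$I(b) = 3 \sqrt{3} \sqrt{\pi} e^{- \frac{3 b^{2}}{4}}.$$

Setting $b = \frac{3}{4}$:
$$I = \frac{3 \sqrt{3} \sqrt{\pi}}{e^{\frac{27}{64}}}.$$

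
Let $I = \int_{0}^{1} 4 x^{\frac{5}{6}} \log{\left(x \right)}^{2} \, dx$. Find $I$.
$\frac{1728}{1331}$

Begin with the known integral
$$J(a) = \int_{0}^{1} 4 x^{a} \, dx = \frac{4}{a + 1}.$$

Differentiating under the integral sign brings down a factor of $\ln x$:
$$\frac{dJ}{da} = \int_{0}^{1} 4 x^{a} \log{\left(x \right)} \, dx = - \frac{4}{\left(a + 1\right)^{2}}.$$

Repeating twice in total — each differentiation brings down another $\ln x$ — gives
$$\frac{d^{2}J}{da^{2}} = \int_{0}^{1} 4 x^{a} \log{\left(x \right)}^{2} \, dx = \frac{8}{\left(a + 1\right)^{3}},$$
and the integrand here is exactly the target integrand, so $I = \frac{8}{\left(a + 1\right)^{3}}$.

Setting $a = \frac{5}{6}$:
$$I = \frac{1728}{1331}.$$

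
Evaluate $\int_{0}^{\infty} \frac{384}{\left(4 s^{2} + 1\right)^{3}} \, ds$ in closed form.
$36 \pi$

Start from the standard arctangent integral
$$J(a) = \int_{0}^{\infty} \frac{6}{a^{2} + s^{2}} \, ds = \frac{3 \pi}{a}.$$

Differentiating under the integral sign with respect to $a$,
$$\frac{dJ}{da} = \int_{0}^{\infty} - \frac{12 a}{\left(a^{2} + s^{2}\right)^{2}} \, ds = - \frac{3 \pi}{a^{2}},$$
so $\int_{0}^{\infty} \frac{6}{\left(a^{2} + s^{2}\right)^{2}} \, ds = \frac{3 \pi}{2 a^{3}}$.

Repeating — each differentiation of $1/(s^2+a^2)^j$ produces $-2ja/(s^2+a^2)^{j+1}$ — and dividing through by $-2ja$ at each step yields, after $2$ differentiations in total,
$$\int_{0}^{\infty} \frac{6}{\left(a^{2} + s^{2}\right)^{3}} \, ds = \frac{9 \pi}{8 a^{5}}.$$

Setting $a = \frac{1}{2}$:
$$I = 36 \pi.$$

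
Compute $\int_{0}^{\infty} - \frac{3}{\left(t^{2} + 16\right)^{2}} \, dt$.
$- \frac{3 \pi}{256}$

Recall the elementary integral
$$J(a) = \int_{0}^{\infty} - \frac{3}{a^{2} + t^{2}} \, dt = - \frac{3 \pi}{2 a}.$$

Differentiating under the integral sign with respect to $a$,
$$\frac{dJ}{da} = \int_{0}^{\infty} \frac{6 a}{\left(a^{2} + t^{2}\right)^{2}} \, dt = \frac{3 \pi}{2 a^{2}},$$
so $\int_{0}^{\infty} - \frac{3}{\left(a^{2} + t^{2}\right)^{2}} \, dt = - \frac{3 \pi}{4 a^{3}}$.

Setting $a = 4$:
$$I = - \frac{3 \pi}{256}.$$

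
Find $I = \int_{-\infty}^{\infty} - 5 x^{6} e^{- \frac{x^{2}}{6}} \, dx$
$- 2025 \sqrt{6} \sqrt{\pi}$

Begin with the known integral
$$J(a) = \int_{-\infty}^{\infty} - 5 e^{- a x^{2}} \, dx = - \frac{5 \sqrt{\pi}}{\sqrt{a}}.$$

Differentiating under the integral sign brings down a factor of $(-x^2)$:
$$\frac{dJ}{da} = \int_{-\infty}^{\infty} 5 x^{2} e^{- a x^{2}} \, dx = \frac{5 \sqrt{\pi}}{2 a^{\frac{3}{2}}}.$$

Repeating $3$ times in total — each differentiation brings down another $(-x^2)$ — gives
$$\frac{d^{3}J}{da^{3}} = \int_{-\infty}^{\infty} 5 x^{6} e^{- a x^{2}} \, dx = \frac{75 \sqrt{\pi}}{8 a^{\frac{7}{2}}},$$
and the integrand here is $(-1)^{3}$ times the target integrand, so $I = (-1)^{3}\,\frac{d^{3}J}{da^{3}} = - \frac{75 \sqrt{\pi}}{8 a^{\frac{7}{2}}}$.

Setting $a = \frac{1}{6}$:
$$I = - 2025 \sqrt{6} \sqrt{\pi}.$$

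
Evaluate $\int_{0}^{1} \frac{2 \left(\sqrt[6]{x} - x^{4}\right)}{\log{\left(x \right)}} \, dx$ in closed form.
$\log{\left(\frac{49}{900} \right)}$

Introduce a parameter $a$ in the exponent: let $I(a) = \int_{0}^{1} \frac{2 \left(- x^{4} + x^{a}\right)}{\log{\left(x \right)}} \, dx$.

Since $\dfrac{\partial}{\partial a}\,x^{a} = x^{a} \ln x$, the $\ln x$ in the denominator cancels and
$$\frac{dI}{da} = \int_{0}^{1} 2 x^{a} \, dx = 2 \left[\frac{x^{a+1}}{a+1}\right]_0^1 = \frac{2}{a + 1}.$$

Integrating with respect to $a$ gives $I(a) = \log{\left(\frac{\left(a + 1\right)^{2}}{25} \right)} + C$.

At $a = 4$ the integrand is identically $0$, so $I(4) = 0$. The closed form gives $0$, hence $C = 0$.

Setting $a = \frac{1}{6}$:
$$I = \log{\left(\frac{49}{900} \right)}.$$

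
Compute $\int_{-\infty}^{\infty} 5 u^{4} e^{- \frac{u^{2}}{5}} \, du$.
$\frac{375 \sqrt{5} \sqrt{\pi}}{4}$

Consider the simpler parametrised integral
$$J(a) = \int_{-\infty}^{\infty} 5 e^{- a u^{2}} \, du = \frac{5 \sqrt{\pi}}{\sqrt{a}}.$$

Differentiating under the integral sign brings down a factor of $(-u^2)$:
$$\frac{dJ}{da} = \int_{-\infty}^{\infty} - 5 u^{2} e^{- a u^{2}} \, du = - \frac{5 \sqrt{\pi}}{2 a^{\frac{3}{2}}}.$$

Repeating twice in total — each differentiation brings down another $(-u^2)$ — gives
$$\frac{d^{2}J}{da^{2}} = \int_{-\infty}^{\infty} 5 u^{4} e^{- a u^{2}} \, du = \frac{15 \sqrt{\pi}}{4 a^{\frac{5}{2}}},$$
and the integrand here is exactly the target integrand, so $I = \frac{15 \sqrt{\pi}}{4 a^{\frac{5}{2}}}$.

Setting $a = \frac{1}{5}$:
$$I = \frac{375 \sqrt{5} \sqrt{\pi}}{4}.$$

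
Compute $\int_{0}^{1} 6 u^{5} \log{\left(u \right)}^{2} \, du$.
$\frac{1}{18}$

Begin with the known integral
$$J(a) = \int_{0}^{1} 6 u^{a} \, du = \frac{6}{a + 1}.$$

Differentiating under the integral sign brings down a factor of $\ln u$:
$$\frac{dJ}{da} = \int_{0}^{1} 6 u^{a} \log{\left(u \right)} \, du = - \frac{6}{\left(a + 1\right)^{2}}.$$

Repeating twice in total — each differentiation brings down another $\ln u$ — gives
$$\frac{d^{2}J}{da^{2}} = \int_{0}^{1} 6 u^{a} \log{\left(u \right)}^{2} \, du = \frac{12}{\left(a + 1\right)^{3}},$$
and the integrand here is exactly the target integrand, so $I = \frac{12}{\left(a + 1\right)^{3}}$.

Setting $a = 5$:
$$I = \frac{1}{18}.$$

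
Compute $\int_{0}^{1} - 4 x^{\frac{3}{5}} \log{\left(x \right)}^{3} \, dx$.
$\frac{1875}{512}$

Consider the simpler parametrised integral
$$J(a) = \int_{0}^{1} - 4 x^{a} \, dx = - \frac{4}{a + 1}.$$

Differentiating under the integral sign brings down a factor of $\ln x$:
$$\frac{dJ}{da} = \int_{0}^{1} - 4 x^{a} \log{\left(x \right)} \, dx = \frac{4}{\left(a + 1\right)^{2}}.$$

Repeating $3$ times in total — each differentiation brings down another $\ln x$ — gives
$$\frac{d^{3}J}{da^{3}} = \int_{0}^{1} - 4 x^{a} \log{\left(x \right)}^{3} \, dx = \frac{24}{\left(a + 1\right)^{4}},$$
and the integrand here is exactly the target integrand, so $I = \frac{24}{\left(a + 1\right)^{4}}$.

Setting $a = \frac{3}{5}$:
$$I = \frac{1875}{512}.$$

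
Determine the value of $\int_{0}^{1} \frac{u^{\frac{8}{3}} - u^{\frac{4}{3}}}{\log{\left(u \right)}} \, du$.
$- \log{\left(7 \right)} + \log{\left(11 \right)}$

Replace the exponent $\frac{4}{3}$ by a parameter $a$: let $I(a) = \int_{0}^{1} \frac{u^{\frac{8}{3}} - u^{a}}{\log{\left(u \right)}} \, du$.

Since $\dfrac{\partial}{\partial a}\,u^{a} = u^{a} \ln u$, the $\ln u$ in the denominator cancels and
$$\frac{dI}{da} = \int_{0}^{1} -1 u^{a} \, du = -1 \left[\frac{u^{a+1}}{a+1}\right]_0^1 = - \frac{1}{a + 1}.$$

Integrating with respect to $a$ gives $I(a) = - \log{\left(\frac{3 a}{11} + \frac{3}{11} \right)} + C$.

At $a = \frac{8}{3}$ the integrand is identically $0$, so $I(\frac{8}{3}) = 0$. The closed form gives $0$, hence $C = 0$.

Setting $a = \frac{4}{3}$:
$$I = - \log{\left(7 \right)} + \log{\left(11 \right)}.$$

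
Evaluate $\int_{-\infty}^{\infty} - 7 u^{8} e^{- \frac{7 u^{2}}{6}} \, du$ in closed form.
$- \frac{1215 \sqrt{42} \sqrt{\pi}}{343}$

Start from the elementary integral
$$J(a) = \int_{-\infty}^{\infty} - 7 e^{- a u^{2}} \, du = - \frac{7 \sqrt{\pi}}{\sqrt{a}}.$$

Differentiating under the integral sign brings down a factor of $(-u^2)$:
$$\frac{dJ}{da} = \int_{-\infty}^{\infty} 7 u^{2} e^{- a u^{2}} \, du = \frac{7 \sqrt{\pi}}{2 a^{\frac{3}{2}}}.$$

Repeating $4$ times in total — each differentiation brings down another $(-u^2)$ — gives
$$\frac{d^{4}J}{da^{4}} = \int_{-\infty}^{\infty} - 7 u^{8} e^{- a u^{2}} \, du = - \frac{735 \sqrt{\pi}}{16 a^{\frac{9}{2}}},$$
and the integrand here is exactly the target integrand, so $I = - \frac{735 \sqrt{\pi}}{16 a^{\frac{9}{2}}}$.

Setting $a = \frac{7}{6}$:
$$I = - \frac{1215 \sqrt{42} \sqrt{\pi}}{343}.$$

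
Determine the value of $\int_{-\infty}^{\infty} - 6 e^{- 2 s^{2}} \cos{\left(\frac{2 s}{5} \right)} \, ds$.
$- \frac{3 \sqrt{2} \sqrt{\pi}}{e^{\frac{1}{50}}}$

Define $I(b) = \int_{-\infty}^{\infty} - 6 e^{- 2 s^{2}} \cos{\left(b s \right)} \, ds$.

Differentiating under the integral sign,
$$I'(b) = \int_{-\infty}^{\infty} 6 s e^{- 2 s^{2}} \sin{\left(b s \right)} \, ds.$$

Integrate $\int_{-\infty}^{\infty} s \sin(b s)\, e^{- 2 s^{2}}\, ds$ by parts with $u = \sin(b s)$ and $dv = s\, e^{- 2 s^{2}}\, ds$, giving $v = - \frac{e^{- 2 s^{2}}}{4}$. The boundary term vanishes and
$$\int_{-\infty}^{\infty} s \sin(b s)\, e^{- 2 s^{2}}\, ds = \frac{b}{4} \int_{-\infty}^{\infty} \cos(b s)\, e^{- 2 s^{2}}\, ds,$$
so $I'(b) = - \frac{b}{4}\, I(b)$.

This is a separable first-order ODE; solving with the initial condition $I(0) = \int_{-\infty}^{\infty} - 6 e^{- 2 s^{2}}\,ds = - 3 \sqrt{2} \sqrt{\pi}$ gives
$$I(b) = - 3 \sqrt{2} \sqrt{\pi} e^{- \frac{b^{2}}{8}}.$$

Setting $b = \frac{2}{5}$:
$$I = - \frac{3 \sqrt{2} \sqrt{\pi}}{e^{\frac{1}{50}}}.$$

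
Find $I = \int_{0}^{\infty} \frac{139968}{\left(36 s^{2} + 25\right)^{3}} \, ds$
$\frac{4374 \pi}{3125}$

Recall the elementary integral
$$J(a) = \int_{0}^{\infty} \frac{3}{a^{2} + s^{2}} \, ds = \frac{3 \pi}{2 a}.$$

Differentiating under the integral sign with respect to $a$,
$$\frac{dJ}{da} = \int_{0}^{\infty} - \frac{6 a}{\left(a^{2} + s^{2}\right)^{2}} \, ds = - \frac{3 \pi}{2 a^{2}},$$
so $\int_{0}^{\infty} \frac{3}{\left(a^{2} + s^{2}\right)^{2}} \, ds = \frac{3 \pi}{4 a^{3}}$.

Repeating — each differentiation of $1/(s^2+a^2)^j$ produces $-2ja/(s^2+a^2)^{j+1}$ — and dividing through by $-2ja$ at each step yields, after $2$ differentiations in total,
$$\int_{0}^{\infty} \frac{3}{\left(a^{2} + s^{2}\right)^{3}} \, ds = \frac{9 \pi}{16 a^{5}}.$$

Setting $a = \frac{5}{6}$:
$$I = \frac{4374 \pi}{3125}.$$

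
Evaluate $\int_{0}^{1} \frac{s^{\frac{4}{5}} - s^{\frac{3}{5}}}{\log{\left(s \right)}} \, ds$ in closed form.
$\log{\left(\frac{9}{8} \right)}$

Replace the exponent $\frac{4}{5}$ by a parameter $a$: let $I(a) = \int_{0}^{1} \frac{- s^{\frac{3}{5}} + s^{a}}{\log{\left(s \right)}} \, ds$.

Since $\dfrac{\partial}{\partial a}\,s^{a} = s^{a} \ln s$, the $\ln s$ in the denominator cancels and
$$\frac{dI}{da} = \int_{0}^{1} s^{a} \, ds = \left[\frac{s^{a+1}}{a+1}\right]_0^1 = \frac{1}{a + 1}.$$

Integrating with respect to $a$ gives $I(a) = \log{\left(\frac{5 a}{8} + \frac{5}{8} \right)} + C$.

At $a = \frac{3}{5}$ the integrand is identically $0$, so $I(\frac{3}{5}) = 0$. The closed form gives $0$, hence $C = 0$.

Setting $a = \frac{4}{5}$:
$$I = \log{\left(\frac{9}{8} \right)}.$$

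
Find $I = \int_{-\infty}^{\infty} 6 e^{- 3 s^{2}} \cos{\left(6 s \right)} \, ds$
$\frac{2 \sqrt{3} \sqrt{\pi}}{e^{3}}$

Let $b$ denote the cosine frequency and define $I(b) = \int_{-\infty}^{\infty} 6 e^{- 3 s^{2}} \cos{\left(b s \right)} \, ds$.

Differentiating under the integral sign,
$$I'(b) = \int_{-\infty}^{\infty} - 6 s e^{- 3 s^{2}} \sin{\left(b s \right)} \, ds.$$

Integrate $\int_{-\infty}^{\infty} s \sin(b s)\, e^{- 3 s^{2}}\, ds$ by parts with $u = \sin(b s)$ and $dv = s\, e^{- 3 s^{2}}\, ds$, giving $v = - \frac{e^{- 3 s^{2}}}{6}$. The boundary term vanishes and
$$\int_{-\infty}^{\infty} s \sin(b s)\, e^{- 3 s^{2}}\, ds = \frac{b}{6} \int_{-\infty}^{\infty} \cos(b s)\, e^{- 3 s^{2}}\, ds,$$
so $I'(b) = - \frac{b}{6}\, I(b)$.

This is a separable first-order ODE; solving with the initial condition $I(0) = \int_{-\infty}^{\infty} 6 e^{- 3 s^{2}}\,ds = 2 \sqrt{3} \sqrt{\pi}$ gives
$$I(b) = 2 \sqrt{3} \sqrt{\pi} e^{- \frac{b^{2}}{12}}.$$

Setting $b = 6$:
$$I = \frac{2 \sqrt{3} \sqrt{\pi}}{e^{3}}.$$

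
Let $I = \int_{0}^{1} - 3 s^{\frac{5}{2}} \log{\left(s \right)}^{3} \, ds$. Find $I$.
$\frac{288}{2401}$

Start from the elementary integral
$$J(a) = \int_{0}^{1} - 3 s^{a} \, ds = - \frac{3}{a + 1}.$$

Differentiating under the integral sign brings down a factor of $\ln s$:
$$\frac{dJ}{da} = \int_{0}^{1} - 3 s^{a} \log{\left(s \right)} \, ds = \frac{3}{\left(a + 1\right)^{2}}.$$

Repeating $3$ times in total — each differentiation brings down another $\ln s$ — gives
$$\frac{d^{3}J}{da^{3}} = \int_{0}^{1} - 3 s^{a} \log{\left(s \right)}^{3} \, ds = \frac{18}{\left(a + 1\right)^{4}},$$
and the integrand here is exactly the target integrand, so $I = \frac{18}{\left(a + 1\right)^{4}}$.

Setting $a = \frac{5}{2}$:
$$I = \frac{288}{2401}.$$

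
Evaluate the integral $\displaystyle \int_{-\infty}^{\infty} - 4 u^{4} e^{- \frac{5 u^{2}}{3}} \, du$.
$- \frac{27 \sqrt{15} \sqrt{\pi}}{125}$

Consider the simpler parametrised integral
$$J(a) = \int_{-\infty}^{\infty} - 4 e^{- a u^{2}} \, du = - \frac{4 \sqrt{\pi}}{\sqrt{a}}.$$

Differentiating under the integral sign brings down a factor of $(-u^2)$:
$$\frac{dJ}{da} = \int_{-\infty}^{\infty} 4 u^{2} e^{- a u^{2}} \, du = \frac{2 \sqrt{\pi}}{a^{\frac{3}{2}}}.$$

Repeating twice in total — each differentiation brings down another $(-u^2)$ — gives
$$\frac{d^{2}J}{da^{2}} = \int_{-\infty}^{\infty} - 4 u^{4} e^{- a u^{2}} \, du = - \frac{3 \sqrt{\pi}}{a^{\frac{5}{2}}},$$
and the integrand here is exactly the target integrand, so $I = - \frac{3 \sqrt{\pi}}{a^{\frac{5}{2}}}$.

Setting $a = \frac{5}{3}$:
$$I = - \frac{27 \sqrt{15} \sqrt{\pi}}{125}.$$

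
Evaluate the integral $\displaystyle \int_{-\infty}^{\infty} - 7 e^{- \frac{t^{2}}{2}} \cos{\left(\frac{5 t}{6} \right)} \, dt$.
$- \frac{7 \sqrt{2} \sqrt{\pi}}{e^{\frac{25}{72}}}$

Define $I(b) = \int_{-\infty}^{\infty} - 7 e^{- \frac{t^{2}}{2}} \cos{\left(b t \right)} \, dt$.

Differentiating under the integral sign,
$$I'(b) = \int_{-\infty}^{\infty} 7 t e^{- \frac{t^{2}}{2}} \sin{\left(b t \right)} \, dt.$$

Integrate $\int_{-\infty}^{\infty} t \sin(b t)\, e^{- \frac{t^{2}}{2}}\, dt$ by parts with $u = \sin(b t)$ and $dv = t\, e^{- \frac{t^{2}}{2}}\, dt$, giving $v = - e^{- \frac{t^{2}}{2}}$. The boundary term vanishes and
$$\int_{-\infty}^{\infty} t \sin(b t)\, e^{- \frac{t^{2}}{2}}\, dt = b \int_{-\infty}^{\infty} \cos(b t)\, e^{- \frac{t^{2}}{2}}\, dt,$$
so $I'(b) = - b\, I(b)$.

This is a separable first-order ODE; solving with the initial condition $I(0) = \int_{-\infty}^{\infty} - 7 e^{- \frac{t^{2}}{2}}\,dt = - 7 \sqrt{2} \sqrt{\pi}$ gives
$$I(b) = - 7 \sqrt{2} \sqrt{\pi} e^{- \frac{b^{2}}{2}}.$$

Setting $b = \frac{5}{6}$:
$$I = - \frac{7 \sqrt{2} \sqrt{\pi}}{e^{\frac{25}{72}}}.$$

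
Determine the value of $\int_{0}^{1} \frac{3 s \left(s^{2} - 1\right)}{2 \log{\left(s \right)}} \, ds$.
$\frac{3 \log{\left(2 \right)}}{2}$

Replace the exponent $1$ by a parameter $a$: let $I(a) = \int_{0}^{1} \frac{3 \left(s^{3} - s^{a}\right)}{2 \log{\left(s \right)}} \, ds$.

Since $\dfrac{\partial}{\partial a}\,s^{a} = s^{a} \ln s$, the $\ln s$ in the denominator cancels and
$$\frac{dI}{da} = \int_{0}^{1} - \frac{3}{2} s^{a} \, ds = - \frac{3}{2} \left[\frac{s^{a+1}}{a+1}\right]_0^1 = - \frac{3}{2 a + 2}.$$

Integrating with respect to $a$ gives $I(a) = - \log{\left(\frac{\left(a + 1\right)^{\frac{3}{2}}}{8} \right)} + C$.

At $a = 3$ the integrand is identically $0$, so $I(3) = 0$. The closed form gives $0$, hence $C = 0$.

Setting $a = 1$:
$$I = \frac{3 \log{\left(2 \right)}}{2}.$$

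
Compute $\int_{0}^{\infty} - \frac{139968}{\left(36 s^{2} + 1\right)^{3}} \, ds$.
$- 4374 \pi$

Begin with the known result
$$J(a) = \int_{0}^{\infty} - \frac{3}{a^{2} + s^{2}} \, ds = - \frac{3 \pi}{2 a}.$$

Differentiating under the integral sign with respect to $a$,
$$\frac{dJ}{da} = \int_{0}^{\infty} \frac{6 a}{\left(a^{2} + s^{2}\right)^{2}} \, ds = \frac{3 \pi}{2 a^{2}},$$
so $\int_{0}^{\infty} - \frac{3}{\left(a^{2} + s^{2}\right)^{2}} \, ds = - \frac{3 \pi}{4 a^{3}}$.

Repeating — each differentiation of $1/(s^2+a^2)^j$ produces $-2ja/(s^2+a^2)^{j+1}$ — and dividing through by $-2ja$ at each step yields, after $2$ differentiations in total,
$$\int_{0}^{\infty} - \frac{3}{\left(a^{2} + s^{2}\right)^{3}} \, ds = - \frac{9 \pi}{16 a^{5}}.$$

Setting $a = \frac{1}{6}$:
$$I = - 4374 \pi.$$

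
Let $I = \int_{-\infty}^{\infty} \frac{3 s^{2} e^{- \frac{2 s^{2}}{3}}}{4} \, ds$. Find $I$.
$\frac{9 \sqrt{6} \sqrt{\pi}}{32}$

Start from the elementary integral
$$J(a) = \int_{-\infty}^{\infty} \frac{3 e^{- a s^{2}}}{4} \, ds = \frac{3 \sqrt{\pi}}{4 \sqrt{a}}.$$

Differentiating under the integral sign brings down a factor of $(-s^2)$:
$$\frac{dJ}{da} = \int_{-\infty}^{\infty} - \frac{3 s^{2} e^{- a s^{2}}}{4} \, ds = - \frac{3 \sqrt{\pi}}{8 a^{\frac{3}{2}}}.$$

The integral on the left is $-I$, so $I = \frac{3 \sqrt{\pi}}{8 a^{\frac{3}{2}}}$.

Setting $a = \frac{2}{3}$:
$$I = \frac{9 \sqrt{6} \sqrt{\pi}}{32}.$$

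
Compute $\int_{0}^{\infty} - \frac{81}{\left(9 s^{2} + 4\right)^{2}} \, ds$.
$- \frac{27 \pi}{32}$

Begin with the known result
$$J(a) = \int_{0}^{\infty} - \frac{1}{a^{2} + s^{2}} \, ds = - \frac{\pi}{2 a}.$$

Differentiating under the integral sign with respect to $a$,
$$\frac{dJ}{da} = \int_{0}^{\infty} \frac{2 a}{\left(a^{2} + s^{2}\right)^{2}} \, ds = \frac{\pi}{2 a^{2}},$$
so $\int_{0}^{\infty} - \frac{1}{\left(a^{2} + s^{2}\right)^{2}} \, ds = - \frac{\pi}{4 a^{3}}$.

Setting $a = \frac{2}{3}$:
$$I = - \frac{27 \pi}{32}.$$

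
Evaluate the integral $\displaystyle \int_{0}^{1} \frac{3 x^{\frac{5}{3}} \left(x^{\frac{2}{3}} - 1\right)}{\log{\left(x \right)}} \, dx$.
$- \log{\left(\frac{64}{125} \right)}$

Replace the exponent $\frac{5}{3}$ by a parameter $a$: let $I(a) = \int_{0}^{1} \frac{3 \left(x^{\frac{7}{3}} - x^{a}\right)}{\log{\left(x \right)}} \, dx$.

Since $\dfrac{\partial}{\partial a}\,x^{a} = x^{a} \ln x$, the $\ln x$ in the denominator cancels and
$$\frac{dI}{da} = \int_{0}^{1} -3 x^{a} \, dx = -3 \left[\frac{x^{a+1}}{a+1}\right]_0^1 = - \frac{3}{a + 1}.$$

Integrating with respect to $a$ gives $I(a) = - \log{\left(\frac{27 \left(a + 1\right)^{3}}{1000} \right)} + C$.

At $a = \frac{7}{3}$ the integrand is identically $0$, so $I(\frac{7}{3}) = 0$. The closed form gives $0$, hence $C = 0$.

Setting $a = \frac{5}{3}$:
$$I = - \log{\left(\frac{64}{125} \right)}.$$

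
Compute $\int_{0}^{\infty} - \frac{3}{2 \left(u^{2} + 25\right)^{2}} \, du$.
$- \frac{3 \pi}{1000}$

Begin with the known result
$$J(a) = \int_{0}^{\infty} - \frac{3}{2 \left(a^{2} + u^{2}\right)} \, du = - \frac{3 \pi}{4 a}.$$

Differentiating under the integral sign with respect to $a$,
$$\frac{dJ}{da} = \int_{0}^{\infty} \frac{3 a}{\left(a^{2} + u^{2}\right)^{2}} \, du = \frac{3 \pi}{4 a^{2}},$$
so $\int_{0}^{\infty} - \frac{3}{2 \left(a^{2} + u^{2}\right)^{2}} \, du = - \frac{3 \pi}{8 a^{3}}$.

Setting $a = 5$:
$$I = - \frac{3 \pi}{1000}.$$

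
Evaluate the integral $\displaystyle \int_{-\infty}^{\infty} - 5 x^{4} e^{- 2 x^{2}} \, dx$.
$- \frac{15 \sqrt{2} \sqrt{\pi}}{32}$

Consider the simpler parametrised integral
$$J(a) = \int_{-\infty}^{\infty} - 5 e^{- a x^{2}} \, dx = - \frac{5 \sqrt{\pi}}{\sqrt{a}}.$$

Differentiating under the integral sign brings down a factor of $(-x^2)$:
$$\frac{dJ}{da} = \int_{-\infty}^{\infty} 5 x^{2} e^{- a x^{2}} \, dx = \frac{5 \sqrt{\pi}}{2 a^{\frac{3}{2}}}.$$

Repeating twice in total — each differentiation brings down another $(-x^2)$ — gives
$$\frac{d^{2}J}{da^{2}} = \int_{-\infty}^{\infty} - 5 x^{4} e^{- a x^{2}} \, dx = - \frac{15 \sqrt{\pi}}{4 a^{\frac{5}{2}}},$$
and the integrand here is exactly the target integrand, so $I = - \frac{15 \sqrt{\pi}}{4 a^{\frac{5}{2}}}$.

Setting $a = 2$:
$$I = - \frac{15 \sqrt{2} \sqrt{\pi}}{32}.$$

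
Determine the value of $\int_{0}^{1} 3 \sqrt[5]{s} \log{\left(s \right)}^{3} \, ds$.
$- \frac{625}{72}$

Consider the simpler parametrised integral
$$J(a) = \int_{0}^{1} 3 s^{a} \, ds = \frac{3}{a + 1}.$$

Differentiating under the integral sign brings down a factor of $\ln s$:
$$\frac{dJ}{da} = \int_{0}^{1} 3 s^{a} \log{\left(s \right)} \, ds = - \frac{3}{\left(a + 1\right)^{2}}.$$

Repeating $3$ times in total — each differentiation brings down another $\ln s$ — gives
$$\frac{d^{3}J}{da^{3}} = \int_{0}^{1} 3 s^{a} \log{\left(s \right)}^{3} \, ds = - \frac{18}{\left(a + 1\right)^{4}},$$
and the integrand here is exactly the target integrand, so $I = - \frac{18}{\left(a + 1\right)^{4}}$.

Setting $a = \frac{1}{5}$:
$$I = - \frac{625}{72}.$$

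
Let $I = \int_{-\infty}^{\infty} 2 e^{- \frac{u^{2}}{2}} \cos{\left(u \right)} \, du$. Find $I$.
$\frac{2 \sqrt{2} \sqrt{\pi}}{e^{\frac{1}{2}}}$

Define $I(b) = \int_{-\infty}^{\infty} 2 e^{- \frac{u^{2}}{2}} \cos{\left(b u \right)} \, du$.

Differentiating under the integral sign,
$$I'(b) = \int_{-\infty}^{\infty} - 2 u e^{- \frac{u^{2}}{2}} \sin{\left(b u \right)} \, du.$$

Integrate $\int_{-\infty}^{\infty} u \sin(b u)\, e^{- \frac{u^{2}}{2}}\, du$ by parts with $w = \sin(b u)$ and $dv = u\, e^{- \frac{u^{2}}{2}}\, du$, giving $v = - e^{- \frac{u^{2}}{2}}$. The boundary term vanishes and
$$\int_{-\infty}^{\infty} u \sin(b u)\, e^{- \frac{u^{2}}{2}}\, du = b \int_{-\infty}^{\infty} \cos(b u)\, e^{- \frac{u^{2}}{2}}\, du,$$
so $I'(b) = - b\, I(b)$.

This is a separable first-order ODE; solving with the initial condition $I(0) = \int_{-\infty}^{\infty} 2 e^{- \frac{u^{2}}{2}}\,du = 2 \sqrt{2} \sqrt{\pi}$ gives
$$I(b) = 2 \sqrt{2} \sqrt{\pi} e^{- \frac{b^{2}}{2}}.$$

Setting $b = 1$:
$$I = \frac{2 \sqrt{2} \sqrt{\pi}}{e^{\frac{1}{2}}}.$$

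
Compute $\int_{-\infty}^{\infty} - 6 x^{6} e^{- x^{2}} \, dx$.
$- \frac{45 \sqrt{\pi}}{4}$

Start from the elementary integral
$$J(a) = \int_{-\infty}^{\infty} - 6 e^{- a x^{2}} \, dx = - \frac{6 \sqrt{\pi}}{\sqrt{a}}.$$

Differentiating under the integral sign brings down a factor of $(-x^2)$:
$$\frac{dJ}{da} = \int_{-\infty}^{\infty} 6 x^{2} e^{- a x^{2}} \, dx = \frac{3 \sqrt{\pi}}{a^{\frac{3}{2}}}.$$

Repeating $3$ times in total — each differentiation brings down another $(-x^2)$ — gives
$$\frac{d^{3}J}{da^{3}} = \int_{-\infty}^{\infty} 6 x^{6} e^{- a x^{2}} \, dx = \frac{45 \sqrt{\pi}}{4 a^{\frac{7}{2}}},$$
and the integrand here is $(-1)^{3}$ times the target integrand, so $I = (-1)^{3}\,\frac{d^{3}J}{da^{3}} = - \frac{45 \sqrt{\pi}}{4 a^{\frac{7}{2}}}$.

Setting $a = 1$:
$$I = - \frac{45 \sqrt{\pi}}{4}.$$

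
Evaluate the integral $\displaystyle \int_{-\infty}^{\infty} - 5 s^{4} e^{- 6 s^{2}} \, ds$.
$- \frac{5 \sqrt{6} \sqrt{\pi}}{288}$

Start from the elementary integral
$$J(a) = \int_{-\infty}^{\infty} - 5 e^{- a s^{2}} \, ds = - \frac{5 \sqrt{\pi}}{\sqrt{a}}.$$

Differentiating under the integral sign brings down a factor of $(-s^2)$:
$$\frac{dJ}{da} = \int_{-\infty}^{\infty} 5 s^{2} e^{- a s^{2}} \, ds = \frac{5 \sqrt{\pi}}{2 a^{\frac{3}{2}}}.$$

Repeating twice in total — each differentiation brings down another $(-s^2)$ — gives
$$\frac{d^{2}J}{da^{2}} = \int_{-\infty}^{\infty} - 5 s^{4} e^{- a s^{2}} \, ds = - \frac{15 \sqrt{\pi}}{4 a^{\frac{5}{2}}},$$
and the integrand here is exactly the target integrand, so $I = - \frac{15 \sqrt{\pi}}{4 a^{\frac{5}{2}}}$.

Setting $a = 6$:
$$I = - \frac{5 \sqrt{6} \sqrt{\pi}}{288}.$$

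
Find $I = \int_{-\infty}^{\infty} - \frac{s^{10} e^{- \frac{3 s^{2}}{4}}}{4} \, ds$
$- \frac{560 \sqrt{3} \sqrt{\pi}}{27}$

Consider the simpler parametrised integral
$$J(a) = \int_{-\infty}^{\infty} - \frac{e^{- a s^{2}}}{4} \, ds = - \frac{\sqrt{\pi}}{4 \sqrt{a}}.$$

Differentiating under the integral sign brings down a factor of $(-s^2)$:
$$\frac{dJ}{da} = \int_{-\infty}^{\infty} \frac{s^{2} e^{- a s^{2}}}{4} \, ds = \frac{\sqrt{\pi}}{8 a^{\frac{3}{2}}}.$$

Repeating $5$ times in total — each differentiation brings down another $(-s^2)$ — gives
$$\frac{d^{5}J}{da^{5}} = \int_{-\infty}^{\infty} \frac{s^{10} e^{- a s^{2}}}{4} \, ds = \frac{945 \sqrt{\pi}}{128 a^{\frac{11}{2}}},$$
and the integrand here is $(-1)^{5}$ times the target integrand, so $I = (-1)^{5}\,\frac{d^{5}J}{da^{5}} = - \frac{945 \sqrt{\pi}}{128 a^{\frac{11}{2}}}$.

Setting $a = \frac{3}{4}$:
$$I = - \frac{560 \sqrt{3} \sqrt{\pi}}{27}.$$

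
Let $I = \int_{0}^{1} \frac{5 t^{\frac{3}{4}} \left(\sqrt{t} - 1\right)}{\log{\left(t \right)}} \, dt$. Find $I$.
$\log{\left(\frac{59049}{16807} \right)}$

Replace the exponent $\frac{5}{4}$ by a parameter $a$: let $I(a) = \int_{0}^{1} \frac{5 \left(- t^{\frac{3}{4}} + t^{a}\right)}{\log{\left(t \right)}} \, dt$.

Since $\dfrac{\partial}{\partial a}\,t^{a} = t^{a} \ln t$, the $\ln t$ in the denominator cancels and
$$\frac{dI}{da} = \int_{0}^{1} 5 t^{a} \, dt = 5 \left[\frac{t^{a+1}}{a+1}\right]_0^1 = \frac{5}{a + 1}.$$

Integrating with respect to $a$ gives $I(a) = \log{\left(\frac{1024 \left(a + 1\right)^{5}}{16807} \right)} + C$.

At $a = \frac{3}{4}$ the integrand is identically $0$, so $I(\frac{3}{4}) = 0$. The closed form gives $0$, hence $C = 0$.

Setting $a = \frac{5}{4}$:
$$I = \log{\left(\frac{59049}{16807} \right)}.$$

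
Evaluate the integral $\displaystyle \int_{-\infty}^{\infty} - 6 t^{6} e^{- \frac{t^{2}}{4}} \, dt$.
$- 1440 \sqrt{\pi}$

Start from the elementary integral
$$J(a) = \int_{-\infty}^{\infty} - 6 e^{- a t^{2}} \, dt = - \frac{6 \sqrt{\pi}}{\sqrt{a}}.$$

Differentiating under the integral sign brings down a factor of $(-t^2)$:
$$\frac{dJ}{da} = \int_{-\infty}^{\infty} 6 t^{2} e^{- a t^{2}} \, dt = \frac{3 \sqrt{\pi}}{a^{\frac{3}{2}}}.$$

Repeating $3$ times in total — each differentiation brings down another $(-t^2)$ — gives
$$\frac{d^{3}J}{da^{3}} = \int_{-\infty}^{\infty} 6 t^{6} e^{- a t^{2}} \, dt = \frac{45 \sqrt{\pi}}{4 a^{\frac{7}{2}}},$$
and the integrand here is $(-1)^{3}$ times the target integrand, so $I = (-1)^{3}\,\frac{d^{3}J}{da^{3}} = - \frac{45 \sqrt{\pi}}{4 a^{\frac{7}{2}}}$.

Setting $a = \frac{1}{4}$:
$$I = - 1440 \sqrt{\pi}.$$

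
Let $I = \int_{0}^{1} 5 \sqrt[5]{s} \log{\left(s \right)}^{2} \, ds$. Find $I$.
$\frac{625}{108}$

Consider the simpler parametrised integral
$$J(a) = \int_{0}^{1} 5 s^{a} \, ds = \frac{5}{a + 1}.$$

Differentiating under the integral sign brings down a factor of $\ln s$:
$$\frac{dJ}{da} = \int_{0}^{1} 5 s^{a} \log{\left(s \right)} \, ds = - \frac{5}{\left(a + 1\right)^{2}}.$$

Repeating twice in total — each differentiation brings down another $\ln s$ — gives
$$\frac{d^{2}J}{da^{2}} = \int_{0}^{1} 5 s^{a} \log{\left(s \right)}^{2} \, ds = \frac{10}{\left(a + 1\right)^{3}},$$
and the integrand here is exactly the target integrand, so $I = \frac{10}{\left(a + 1\right)^{3}}$.

Setting $a = \frac{1}{5}$:
$$I = \frac{625}{108}.$$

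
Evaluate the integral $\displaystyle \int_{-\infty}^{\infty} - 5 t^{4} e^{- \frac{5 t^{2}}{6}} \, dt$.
$- \frac{27 \sqrt{30} \sqrt{\pi}}{25}$

Begin with the known integral
$$J(a) = \int_{-\infty}^{\infty} - 5 e^{- a t^{2}} \, dt = - \frac{5 \sqrt{\pi}}{\sqrt{a}}.$$

Differentiating under the integral sign brings down a factor of $(-t^2)$:
$$\frac{dJ}{da} = \int_{-\infty}^{\infty} 5 t^{2} e^{- a t^{2}} \, dt = \frac{5 \sqrt{\pi}}{2 a^{\frac{3}{2}}}.$$

Repeating twice in total — each differentiation brings down another $(-t^2)$ — gives
$$\frac{d^{2}J}{da^{2}} = \int_{-\infty}^{\infty} - 5 t^{4} e^{- a t^{2}} \, dt = - \frac{15 \sqrt{\pi}}{4 a^{\frac{5}{2}}},$$
and the integrand here is exactly the target integrand, so $I = - \frac{15 \sqrt{\pi}}{4 a^{\frac{5}{2}}}$.

Setting $a = \frac{5}{6}$:
$$I = - \frac{27 \sqrt{30} \sqrt{\pi}}{25}.$$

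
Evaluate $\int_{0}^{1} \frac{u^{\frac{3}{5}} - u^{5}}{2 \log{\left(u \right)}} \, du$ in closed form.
$- \frac{\log{\left(15 \right)}}{2} + \log{\left(2 \right)}$

Replace the exponent $5$ by a parameter $a$: let $I(a) = \int_{0}^{1} \frac{u^{\frac{3}{5}} - u^{a}}{2 \log{\left(u \right)}} \, du$.

Since $\dfrac{\partial}{\partial a}\,u^{a} = u^{a} \ln u$, the $\ln u$ in the denominator cancels and
$$\frac{dI}{da} = \int_{0}^{1} - \frac{1}{2} u^{a} \, du = - \frac{1}{2} \left[\frac{u^{a+1}}{a+1}\right]_0^1 = - \frac{1}{2 a + 2}.$$

Integrating with respect to $a$ gives $I(a) = - \log{\left(\frac{\sqrt{10} \sqrt{a + 1}}{4} \right)} + C$.

At $a = \frac{3}{5}$ the integrand is identically $0$, so $I(\frac{3}{5}) = 0$. The closed form gives $0$, hence $C = 0$.

Setting $a = 5$:
$$I = - \frac{\log{\left(15 \right)}}{2} + \log{\left(2 \right)}.$$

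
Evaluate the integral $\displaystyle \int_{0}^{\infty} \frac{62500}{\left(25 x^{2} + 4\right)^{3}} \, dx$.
$\frac{9375 \pi}{128}$

Begin with the known result
$$J(a) = \int_{0}^{\infty} \frac{4}{a^{2} + x^{2}} \, dx = \frac{2 \pi}{a}.$$

Differentiating under the integral sign with respect to $a$,
$$\frac{dJ}{da} = \int_{0}^{\infty} - \frac{8 a}{\left(a^{2} + x^{2}\right)^{2}} \, dx = - \frac{2 \pi}{a^{2}},$$
so $\int_{0}^{\infty} \frac{4}{\left(a^{2} + x^{2}\right)^{2}} \, dx = \frac{\pi}{a^{3}}$.

Repeating — each differentiation of $1/(x^2+a^2)^j$ produces $-2ja/(x^2+a^2)^{j+1}$ — and dividing through by $-2ja$ at each step yields, after $2$ differentiations in total,
$$\int_{0}^{\infty} \frac{4}{\left(a^{2} + x^{2}\right)^{3}} \, dx = \frac{3 \pi}{4 a^{5}}.$$

Setting $a = \frac{2}{5}$:
$$I = \frac{9375 \pi}{128}.$$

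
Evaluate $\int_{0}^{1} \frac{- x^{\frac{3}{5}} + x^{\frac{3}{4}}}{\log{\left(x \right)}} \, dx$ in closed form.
$- \log{\left(\frac{32}{35} \right)}$

Introduce a parameter $a$ in the exponent: let $I(a) = \int_{0}^{1} \frac{x^{\frac{3}{4}} - x^{a}}{\log{\left(x \right)}} \, dx$.

Since $\dfrac{\partial}{\partial a}\,x^{a} = x^{a} \ln x$, the $\ln x$ in the denominator cancels and
$$\frac{dI}{da} = \int_{0}^{1} -1 x^{a} \, dx = -1 \left[\frac{x^{a+1}}{a+1}\right]_0^1 = - \frac{1}{a + 1}.$$

Integrating with respect to $a$ gives $I(a) = - \log{\left(\frac{4 a}{7} + \frac{4}{7} \right)} + C$.

At $a = \frac{3}{4}$ the integrand is identically $0$, so $I(\frac{3}{4}) = 0$. The closed form gives $0$, hence $C = 0$.

Setting $a = \frac{3}{5}$:
$$I = - \log{\left(\frac{32}{35} \right)}.$$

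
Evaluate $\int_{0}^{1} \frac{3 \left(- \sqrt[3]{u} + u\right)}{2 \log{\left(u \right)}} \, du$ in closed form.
$\log{\left(\frac{3 \sqrt{6}}{4} \right)}$

Introduce a parameter $a$ in the exponent: let $I(a) = \int_{0}^{1} \frac{3 \left(- \sqrt[3]{u} + u^{a}\right)}{2 \log{\left(u \right)}} \, du$.

Since $\dfrac{\partial}{\partial a}\,u^{a} = u^{a} \ln u$, the $\ln u$ in the denominator cancels and
$$\frac{dI}{da} = \int_{0}^{1} \frac{3}{2} u^{a} \, du = \frac{3}{2} \left[\frac{u^{a+1}}{a+1}\right]_0^1 = \frac{3}{2 \left(a + 1\right)}.$$

Integrating with respect to $a$ gives $I(a) = \log{\left(\frac{3 \sqrt{3} \left(a + 1\right)^{\frac{3}{2}}}{8} \right)} + C$.

At $a = \frac{1}{3}$ the integrand is identically $0$, so $I(\frac{1}{3}) = 0$. The closed form gives $0$, hence $C = 0$.

Setting $a = 1$:
$$I = \log{\left(\frac{3 \sqrt{6}}{4} \right)}.$$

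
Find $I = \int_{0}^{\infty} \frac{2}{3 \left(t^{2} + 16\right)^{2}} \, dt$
$\frac{\pi}{384}$

Begin with the known result
$$J(a) = \int_{0}^{\infty} \frac{2}{3 \left(a^{2} + t^{2}\right)} \, dt = \frac{\pi}{3 a}.$$

Differentiating under the integral sign with respect to $a$,
$$\frac{dJ}{da} = \int_{0}^{\infty} - \frac{4 a}{3 \left(a^{2} + t^{2}\right)^{2}} \, dt = - \frac{\pi}{3 a^{2}},$$
so $\int_{0}^{\infty} \frac{2}{3 \left(a^{2} + t^{2}\right)^{2}} \, dt = \frac{\pi}{6 a^{3}}$.

Setting $a = 4$:
$$I = \frac{\pi}{384}.$$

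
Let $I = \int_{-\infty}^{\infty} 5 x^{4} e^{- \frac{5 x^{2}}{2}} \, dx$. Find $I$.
$\frac{3 \sqrt{10} \sqrt{\pi}}{25}$

Start from the elementary integral
$$J(a) = \int_{-\infty}^{\infty} 5 e^{- a x^{2}} \, dx = \frac{5 \sqrt{\pi}}{\sqrt{a}}.$$

Differentiating under the integral sign brings down a factor of $(-x^2)$:
$$\frac{dJ}{da} = \int_{-\infty}^{\infty} - 5 x^{2} e^{- a x^{2}} \, dx = - \frac{5 \sqrt{\pi}}{2 a^{\frac{3}{2}}}.$$

Repeating twice in total — each differentiation brings down another $(-x^2)$ — gives
$$\frac{d^{2}J}{da^{2}} = \int_{-\infty}^{\infty} 5 x^{4} e^{- a x^{2}} \, dx = \frac{15 \sqrt{\pi}}{4 a^{\frac{5}{2}}},$$
and the integrand here is exactly the target integrand, so $I = \frac{15 \sqrt{\pi}}{4 a^{\frac{5}{2}}}$.

Setting $a = \frac{5}{2}$:
$$I = \frac{3 \sqrt{10} \sqrt{\pi}}{25}.$$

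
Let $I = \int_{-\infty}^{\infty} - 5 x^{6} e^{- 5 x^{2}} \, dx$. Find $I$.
$- \frac{3 \sqrt{5} \sqrt{\pi}}{200}$

Consider the simpler parametrised integral
$$J(a) = \int_{-\infty}^{\infty} - 5 e^{- a x^{2}} \, dx = - \frac{5 \sqrt{\pi}}{\sqrt{a}}.$$

Differentiating under the integral sign brings down a factor of $(-x^2)$:
$$\frac{dJ}{da} = \int_{-\infty}^{\infty} 5 x^{2} e^{- a x^{2}} \, dx = \frac{5 \sqrt{\pi}}{2 a^{\frac{3}{2}}}.$$

Repeating $3$ times in total — each differentiation brings down another $(-x^2)$ — gives
$$\frac{d^{3}J}{da^{3}} = \int_{-\infty}^{\infty} 5 x^{6} e^{- a x^{2}} \, dx = \frac{75 \sqrt{\pi}}{8 a^{\frac{7}{2}}},$$
and the integrand here is $(-1)^{3}$ times the target integrand, so $I = (-1)^{3}\,\frac{d^{3}J}{da^{3}} = - \frac{75 \sqrt{\pi}}{8 a^{\frac{7}{2}}}$.

Setting $a = 5$:
$$I = - \frac{3 \sqrt{5} \sqrt{\pi}}{200}.$$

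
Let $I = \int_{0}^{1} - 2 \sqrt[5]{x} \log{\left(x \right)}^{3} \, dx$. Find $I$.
$\frac{625}{108}$

Start from the elementary integral
$$J(a) = \int_{0}^{1} - 2 x^{a} \, dx = - \frac{2}{a + 1}.$$

Differentiating under the integral sign brings down a factor of $\ln x$:
$$\frac{dJ}{da} = \int_{0}^{1} - 2 x^{a} \log{\left(x \right)} \, dx = \frac{2}{\left(a + 1\right)^{2}}.$$

Repeating $3$ times in total — each differentiation brings down another $\ln x$ — gives
$$\frac{d^{3}J}{da^{3}} = \int_{0}^{1} - 2 x^{a} \log{\left(x \right)}^{3} \, dx = \frac{12}{\left(a + 1\right)^{4}},$$
and the integrand here is exactly the target integrand, so $I = \frac{12}{\left(a + 1\right)^{4}}$.

Setting $a = \frac{1}{5}$:
$$I = \frac{625}{108}.$$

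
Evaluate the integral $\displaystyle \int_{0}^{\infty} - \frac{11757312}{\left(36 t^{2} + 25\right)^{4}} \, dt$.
$- \frac{61236 \pi}{15625}$

Start from the standard arctangent integral
$$J(a) = \int_{0}^{\infty} - \frac{7}{a^{2} + t^{2}} \, dt = - \frac{7 \pi}{2 a}.$$

Differentiating under the integral sign with respect to $a$,
$$\frac{dJ}{da} = \int_{0}^{\infty} \frac{14 a}{\left(a^{2} + t^{2}\right)^{2}} \, dt = \frac{7 \pi}{2 a^{2}},$$
so $\int_{0}^{\infty} - \frac{7}{\left(a^{2} + t^{2}\right)^{2}} \, dt = - \frac{7 \pi}{4 a^{3}}$.

Repeating — each differentiation of $1/(t^2+a^2)^j$ produces $-2ja/(t^2+a^2)^{j+1}$ — and dividing through by $-2ja$ at each step yields, after $3$ differentiations in total,
$$\int_{0}^{\infty} - \frac{7}{\left(a^{2} + t^{2}\right)^{4}} \, dt = - \frac{35 \pi}{32 a^{7}}.$$

Setting $a = \frac{5}{6}$:
$$I = - \frac{61236 \pi}{15625}.$$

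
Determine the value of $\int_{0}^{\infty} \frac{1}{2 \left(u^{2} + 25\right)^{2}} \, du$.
$\frac{\pi}{1000}$

Recall the elementary integral
$$J(a) = \int_{0}^{\infty} \frac{1}{2 \left(a^{2} + u^{2}\right)} \, du = \frac{\pi}{4 a}.$$

Differentiating under the integral sign with respect to $a$,
$$\frac{dJ}{da} = \int_{0}^{\infty} - \frac{a}{\left(a^{2} + u^{2}\right)^{2}} \, du = - \frac{\pi}{4 a^{2}},$$
so $\int_{0}^{\infty} \frac{1}{2 \left(a^{2} + u^{2}\right)^{2}} \, du = \frac{\pi}{8 a^{3}}$.

Setting $a = 5$:
$$I = \frac{\pi}{1000}.$$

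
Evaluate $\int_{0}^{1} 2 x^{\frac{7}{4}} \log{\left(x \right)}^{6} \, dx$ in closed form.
$\frac{23592960}{19487171}$

Begin with the known integral
$$J(a) = \int_{0}^{1} 2 x^{a} \, dx = \frac{2}{a + 1}.$$

Differentiating under the integral sign brings down a factor of $\ln x$:
$$\frac{dJ}{da} = \int_{0}^{1} 2 x^{a} \log{\left(x \right)} \, dx = - \frac{2}{\left(a + 1\right)^{2}}.$$

Repeating $6$ times in total — each differentiation brings down another $\ln x$ — gives
$$\frac{d^{6}J}{da^{6}} = \int_{0}^{1} 2 x^{a} \log{\left(x \right)}^{6} \, dx = \frac{1440}{\left(a + 1\right)^{7}},$$
and the integrand here is exactly the target integrand, so $I = \frac{1440}{\left(a + 1\right)^{7}}$.

Setting $a = \frac{7}{4}$:
$$I = \frac{23592960}{19487171}.$$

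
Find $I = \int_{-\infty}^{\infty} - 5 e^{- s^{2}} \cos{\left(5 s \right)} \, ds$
$- \frac{5 \sqrt{\pi}}{e^{\frac{25}{4}}}$

Let $b$ denote the cosine frequency and define $I(b) = \int_{-\infty}^{\infty} - 5 e^{- s^{2}} \cos{\left(b s \right)} \, ds$.

Differentiating under the integral sign,
$$I'(b) = \int_{-\infty}^{\infty} 5 s e^{- s^{2}} \sin{\left(b s \right)} \, ds.$$

Integrate $\int_{-\infty}^{\infty} s \sin(b s)\, e^{- s^{2}}\, ds$ by parts with $u = \sin(b s)$ and $dv = s\, e^{- s^{2}}\, ds$, giving $v = - \frac{e^{- s^{2}}}{2}$. The boundary term vanishes and
$$\int_{-\infty}^{\infty} s \sin(b s)\, e^{- s^{2}}\, ds = \frac{b}{2} \int_{-\infty}^{\infty} \cos(b s)\, e^{- s^{2}}\, ds,$$
so $I'(b) = - \frac{b}{2}\, I(b)$.

This is a separable first-order ODE; solving with the initial condition $I(0) = \int_{-\infty}^{\infty} - 5 e^{- s^{2}}\,ds = - 5 \sqrt{\pi}$ gives
$$I(b) = - 5 \sqrt{\pi} e^{- \frac{b^{2}}{4}}.$$

Setting $b = 5$:
$$I = - \frac{5 \sqrt{\pi}}{e^{\frac{25}{4}}}.$$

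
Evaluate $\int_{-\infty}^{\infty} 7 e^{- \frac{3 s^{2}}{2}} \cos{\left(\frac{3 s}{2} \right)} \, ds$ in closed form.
$\frac{7 \sqrt{6} \sqrt{\pi}}{3 e^{\frac{3}{8}}}$

Define $I(b) = \int_{-\infty}^{\infty} 7 e^{- \frac{3 s^{2}}{2}} \cos{\left(b s \right)} \, ds$.

Differentiating under the integral sign,
$$I'(b) = \int_{-\infty}^{\infty} - 7 s e^{- \frac{3 s^{2}}{2}} \sin{\left(b s \right)} \, ds.$$

Integrate $\int_{-\infty}^{\infty} s \sin(b s)\, e^{- \frac{3 s^{2}}{2}}\, ds$ by parts with $u = \sin(b s)$ and $dv = s\, e^{- \frac{3 s^{2}}{2}}\, ds$, giving $v = - \frac{e^{- \frac{3 s^{2}}{2}}}{3}$. The boundary term vanishes and
$$\int_{-\infty}^{\infty} s \sin(b s)\, e^{- \frac{3 s^{2}}{2}}\, ds = \frac{b}{3} \int_{-\infty}^{\infty} \cos(b s)\, e^{- \frac{3 s^{2}}{2}}\, ds,$$
so $I'(b) = - \frac{b}{3}\, I(b)$.

This is a separable first-order ODE; solving with the initial condition $I(0) = \int_{-\infty}^{\infty} 7 e^{- \frac{3 s^{2}}{2}}\,ds = \frac{7 \sqrt{6} \sqrt{\pi}}{3}$ gives
$$I(b) = \frac{7 \sqrt{6} \sqrt{\pi} e^{- \frac{b^{2}}{6}}}{3}.$$

Setting $b = \frac{3}{2}$:
$$I = \frac{7 \sqrt{6} \sqrt{\pi}}{3 e^{\frac{3}{8}}}.$$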